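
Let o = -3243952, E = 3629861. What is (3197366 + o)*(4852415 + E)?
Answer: -395155309736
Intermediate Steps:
(3197366 + o)*(4852415 + E) = (3197366 - 3243952)*(4852415 + 3629861) = -46586*8482276 = -395155309736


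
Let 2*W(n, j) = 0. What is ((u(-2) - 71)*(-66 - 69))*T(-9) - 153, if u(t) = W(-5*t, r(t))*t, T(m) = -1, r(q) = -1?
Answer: -9738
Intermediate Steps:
W(n, j) = 0 (W(n, j) = (½)*0 = 0)
u(t) = 0 (u(t) = 0*t = 0)
((u(-2) - 71)*(-66 - 69))*T(-9) - 153 = ((0 - 71)*(-66 - 69))*(-1) - 153 = -71*(-135)*(-1) - 153 = 9585*(-1) - 153 = -9585 - 153 = -9738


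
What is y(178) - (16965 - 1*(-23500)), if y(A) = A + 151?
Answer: -40136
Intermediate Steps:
y(A) = 151 + A
y(178) - (16965 - 1*(-23500)) = (151 + 178) - (16965 - 1*(-23500)) = 329 - (16965 + 23500) = 329 - 1*40465 = 329 - 40465 = -40136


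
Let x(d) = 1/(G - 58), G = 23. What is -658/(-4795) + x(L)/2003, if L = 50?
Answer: 1317837/9604385 ≈ 0.13721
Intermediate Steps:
x(d) = -1/35 (x(d) = 1/(23 - 58) = 1/(-35) = -1/35)
-658/(-4795) + x(L)/2003 = -658/(-4795) - 1/35/2003 = -658*(-1/4795) - 1/35*1/2003 = 94/685 - 1/70105 = 1317837/9604385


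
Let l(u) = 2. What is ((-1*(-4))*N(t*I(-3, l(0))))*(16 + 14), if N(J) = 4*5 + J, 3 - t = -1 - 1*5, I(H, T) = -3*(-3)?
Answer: 12120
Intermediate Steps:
I(H, T) = 9
t = 9 (t = 3 - (-1 - 1*5) = 3 - (-1 - 5) = 3 - 1*(-6) = 3 + 6 = 9)
N(J) = 20 + J
((-1*(-4))*N(t*I(-3, l(0))))*(16 + 14) = ((-1*(-4))*(20 + 9*9))*(16 + 14) = (4*(20 + 81))*30 = (4*101)*30 = 404*30 = 12120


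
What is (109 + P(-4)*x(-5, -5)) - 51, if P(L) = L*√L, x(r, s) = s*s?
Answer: 58 - 200*I ≈ 58.0 - 200.0*I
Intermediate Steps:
x(r, s) = s²
P(L) = L^(3/2)
(109 + P(-4)*x(-5, -5)) - 51 = (109 + (-4)^(3/2)*(-5)²) - 51 = (109 - 8*I*25) - 51 = (109 - 200*I) - 51 = 58 - 200*I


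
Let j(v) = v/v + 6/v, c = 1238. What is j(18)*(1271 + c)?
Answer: 10036/3 ≈ 3345.3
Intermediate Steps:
j(v) = 1 + 6/v
j(18)*(1271 + c) = ((6 + 18)/18)*(1271 + 1238) = ((1/18)*24)*2509 = (4/3)*2509 = 10036/3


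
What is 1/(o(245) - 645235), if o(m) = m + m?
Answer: -1/644745 ≈ -1.5510e-6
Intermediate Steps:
o(m) = 2*m
1/(o(245) - 645235) = 1/(2*245 - 645235) = 1/(490 - 645235) = 1/(-644745) = -1/644745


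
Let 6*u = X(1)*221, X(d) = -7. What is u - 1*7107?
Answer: -44189/6 ≈ -7364.8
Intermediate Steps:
u = -1547/6 (u = (-7*221)/6 = (⅙)*(-1547) = -1547/6 ≈ -257.83)
u - 1*7107 = -1547/6 - 1*7107 = -1547/6 - 7107 = -44189/6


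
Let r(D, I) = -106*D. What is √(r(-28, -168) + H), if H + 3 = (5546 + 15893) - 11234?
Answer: √13170 ≈ 114.76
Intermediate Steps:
H = 10202 (H = -3 + ((5546 + 15893) - 11234) = -3 + (21439 - 11234) = -3 + 10205 = 10202)
√(r(-28, -168) + H) = √(-106*(-28) + 10202) = √(2968 + 10202) = √13170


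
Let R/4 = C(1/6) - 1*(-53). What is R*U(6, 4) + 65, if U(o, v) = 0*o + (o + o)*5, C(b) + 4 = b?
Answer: 11865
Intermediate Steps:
C(b) = -4 + b
R = 590/3 (R = 4*((-4 + 1/6) - 1*(-53)) = 4*((-4 + 1/6) + 53) = 4*(-23/6 + 53) = 4*(295/6) = 590/3 ≈ 196.67)
U(o, v) = 10*o (U(o, v) = 0 + (2*o)*5 = 0 + 10*o = 10*o)
R*U(6, 4) + 65 = 590*(10*6)/3 + 65 = (590/3)*60 + 65 = 11800 + 65 = 11865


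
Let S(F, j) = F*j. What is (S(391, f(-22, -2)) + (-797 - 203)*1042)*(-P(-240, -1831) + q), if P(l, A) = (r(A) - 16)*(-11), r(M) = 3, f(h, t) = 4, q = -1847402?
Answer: 1922252329620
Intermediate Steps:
P(l, A) = 143 (P(l, A) = (3 - 16)*(-11) = -13*(-11) = 143)
(S(391, f(-22, -2)) + (-797 - 203)*1042)*(-P(-240, -1831) + q) = (391*4 + (-797 - 203)*1042)*(-1*143 - 1847402) = (1564 - 1000*1042)*(-143 - 1847402) = (1564 - 1042000)*(-1847545) = -1040436*(-1847545) = 1922252329620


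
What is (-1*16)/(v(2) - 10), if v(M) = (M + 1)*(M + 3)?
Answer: -16/5 ≈ -3.2000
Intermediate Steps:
v(M) = (1 + M)*(3 + M)
(-1*16)/(v(2) - 10) = (-1*16)/((3 + 2² + 4*2) - 10) = -16/((3 + 4 + 8) - 10) = -16/(15 - 10) = -16/5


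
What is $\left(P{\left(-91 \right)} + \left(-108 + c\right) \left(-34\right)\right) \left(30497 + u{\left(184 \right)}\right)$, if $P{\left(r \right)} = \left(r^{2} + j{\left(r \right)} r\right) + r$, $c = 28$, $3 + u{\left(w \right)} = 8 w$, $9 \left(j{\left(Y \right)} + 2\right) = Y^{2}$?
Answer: $- \frac{20897548738}{9} \approx -2.3219 \cdot 10^{9}$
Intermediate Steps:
$j{\left(Y \right)} = -2 + \frac{Y^{2}}{9}$
$u{\left(w \right)} = -3 + 8 w$
$P{\left(r \right)} = r + r^{2} + r \left(-2 + \frac{r^{2}}{9}\right)$ ($P{\left(r \right)} = \left(r^{2} + \left(-2 + \frac{r^{2}}{9}\right) r\right) + r = \left(r^{2} + r \left(-2 + \frac{r^{2}}{9}\right)\right) + r = r + r^{2} + r \left(-2 + \frac{r^{2}}{9}\right)$)
$\left(P{\left(-91 \right)} + \left(-108 + c\right) \left(-34\right)\right) \left(30497 + u{\left(184 \right)}\right) = \left(- 91 \left(-1 - 91 + \frac{\left(-91\right)^{2}}{9}\right) + \left(-108 + 28\right) \left(-34\right)\right) \left(30497 + \left(-3 + 8 \cdot 184\right)\right) = \left(- 91 \left(-1 - 91 + \frac{1}{9} \cdot 8281\right) - -2720\right) \left(30497 + \left(-3 + 1472\right)\right) = \left(- 91 \left(-1 - 91 + \frac{8281}{9}\right) + 2720\right) \left(30497 + 1469\right) = \left(\left(-91\right) \frac{7453}{9} + 2720\right) 31966 = \left(- \frac{678223}{9} + 2720\right) 31966 = \left(- \frac{653743}{9}\right) 31966 = - \frac{20897548738}{9}$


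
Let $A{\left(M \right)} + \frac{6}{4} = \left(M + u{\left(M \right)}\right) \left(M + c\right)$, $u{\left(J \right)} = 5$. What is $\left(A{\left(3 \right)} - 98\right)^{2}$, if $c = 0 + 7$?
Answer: $\frac{1521}{4} \approx 380.25$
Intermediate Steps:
$c = 7$
$A{\left(M \right)} = - \frac{3}{2} + \left(5 + M\right) \left(7 + M\right)$ ($A{\left(M \right)} = - \frac{3}{2} + \left(M + 5\right) \left(M + 7\right) = - \frac{3}{2} + \left(5 + M\right) \left(7 + M\right)$)
$\left(A{\left(3 \right)} - 98\right)^{2} = \left(\left(\frac{67}{2} + 3^{2} + 12 \cdot 3\right) - 98\right)^{2} = \left(\left(\frac{67}{2} + 9 + 36\right) - 98\right)^{2} = \left(\frac{157}{2} - 98\right)^{2} = \left(- \frac{39}{2}\right)^{2} = \frac{1521}{4}$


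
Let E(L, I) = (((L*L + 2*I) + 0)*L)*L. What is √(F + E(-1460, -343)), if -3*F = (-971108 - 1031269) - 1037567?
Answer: 2*√10220078915358/3 ≈ 2.1313e+6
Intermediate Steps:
F = 3039944/3 (F = -((-971108 - 1031269) - 1037567)/3 = -(-2002377 - 1037567)/3 = -⅓*(-3039944) = 3039944/3 ≈ 1.0133e+6)
E(L, I) = L²*(L² + 2*I) (E(L, I) = (((L² + 2*I) + 0)*L)*L = ((L² + 2*I)*L)*L = (L*(L² + 2*I))*L = L²*(L² + 2*I))
√(F + E(-1460, -343)) = √(3039944/3 + (-1460)²*((-1460)² + 2*(-343))) = √(3039944/3 + 2131600*(2131600 - 686)) = √(3039944/3 + 2131600*2130914) = √(3039944/3 + 4542256282400) = √(13626771887144/3) = 2*√10220078915358/3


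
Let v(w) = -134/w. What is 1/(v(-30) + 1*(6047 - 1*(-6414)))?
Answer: 15/186982 ≈ 8.0222e-5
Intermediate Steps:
1/(v(-30) + 1*(6047 - 1*(-6414))) = 1/(-134/(-30) + 1*(6047 - 1*(-6414))) = 1/(-134*(-1/30) + 1*(6047 + 6414)) = 1/(67/15 + 1*12461) = 1/(67/15 + 12461) = 1/(186982/15) = 15/186982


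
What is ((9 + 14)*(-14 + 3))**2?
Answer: 64009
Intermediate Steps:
((9 + 14)*(-14 + 3))**2 = (23*(-11))**2 = (-253)**2 = 64009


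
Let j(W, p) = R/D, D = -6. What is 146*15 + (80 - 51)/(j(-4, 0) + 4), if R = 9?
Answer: 11008/5 ≈ 2201.6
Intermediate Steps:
j(W, p) = -3/2 (j(W, p) = 9/(-6) = 9*(-⅙) = -3/2)
146*15 + (80 - 51)/(j(-4, 0) + 4) = 146*15 + (80 - 51)/(-3/2 + 4) = 2190 + 29/(5/2) = 2190 + 29*(⅖) = 2190 + 58/5 = 11008/5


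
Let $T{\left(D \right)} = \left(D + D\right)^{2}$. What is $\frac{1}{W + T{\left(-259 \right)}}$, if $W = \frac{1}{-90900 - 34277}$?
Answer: $\frac{125177}{33587993347} \approx 3.7268 \cdot 10^{-6}$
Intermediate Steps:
$T{\left(D \right)} = 4 D^{2}$ ($T{\left(D \right)} = \left(2 D\right)^{2} = 4 D^{2}$)
$W = - \frac{1}{125177}$ ($W = \frac{1}{-125177} = - \frac{1}{125177} \approx -7.9887 \cdot 10^{-6}$)
$\frac{1}{W + T{\left(-259 \right)}} = \frac{1}{- \frac{1}{125177} + 4 \left(-259\right)^{2}} = \frac{1}{- \frac{1}{125177} + 4 \cdot 67081} = \frac{1}{- \frac{1}{125177} + 268324} = \frac{1}{\frac{33587993347}{125177}} = \frac{125177}{33587993347}$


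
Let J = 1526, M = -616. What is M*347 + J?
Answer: -212226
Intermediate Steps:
M*347 + J = -616*347 + 1526 = -213752 + 1526 = -212226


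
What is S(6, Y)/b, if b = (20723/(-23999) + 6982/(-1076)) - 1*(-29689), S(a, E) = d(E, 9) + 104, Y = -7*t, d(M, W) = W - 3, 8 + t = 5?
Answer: 25822924/6967881197 ≈ 0.0037060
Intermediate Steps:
t = -3 (t = -8 + 5 = -3)
d(M, W) = -3 + W
Y = 21 (Y = -7*(-3) = 21)
S(a, E) = 110 (S(a, E) = (-3 + 9) + 104 = 6 + 104 = 110)
b = 383233465835/12911462 (b = (20723*(-1/23999) + 6982*(-1/1076)) + 29689 = (-20723/23999 - 3491/538) + 29689 = -94929483/12911462 + 29689 = 383233465835/12911462 ≈ 29682.)
S(6, Y)/b = 110/(383233465835/12911462) = 110*(12911462/383233465835) = 25822924/6967881197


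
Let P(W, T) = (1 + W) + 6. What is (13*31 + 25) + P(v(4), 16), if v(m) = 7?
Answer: 442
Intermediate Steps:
P(W, T) = 7 + W
(13*31 + 25) + P(v(4), 16) = (13*31 + 25) + (7 + 7) = (403 + 25) + 14 = 428 + 14 = 442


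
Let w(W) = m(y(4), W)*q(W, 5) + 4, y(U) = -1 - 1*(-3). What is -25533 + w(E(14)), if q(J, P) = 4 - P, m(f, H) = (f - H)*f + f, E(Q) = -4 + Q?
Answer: -25515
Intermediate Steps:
y(U) = 2 (y(U) = -1 + 3 = 2)
m(f, H) = f + f*(f - H) (m(f, H) = f*(f - H) + f = f + f*(f - H))
w(W) = -2 + 2*W (w(W) = (2*(1 + 2 - W))*(4 - 1*5) + 4 = (2*(3 - W))*(4 - 5) + 4 = (6 - 2*W)*(-1) + 4 = (-6 + 2*W) + 4 = -2 + 2*W)
-25533 + w(E(14)) = -25533 + (-2 + 2*(-4 + 14)) = -25533 + (-2 + 2*10) = -25533 + (-2 + 20) = -25533 + 18 = -25515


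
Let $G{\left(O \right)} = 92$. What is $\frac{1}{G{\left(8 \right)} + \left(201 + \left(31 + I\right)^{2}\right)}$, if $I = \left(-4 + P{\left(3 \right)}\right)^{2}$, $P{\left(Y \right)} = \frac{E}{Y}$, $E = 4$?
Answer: $\frac{81}{141382} \approx 0.00057292$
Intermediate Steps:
$P{\left(Y \right)} = \frac{4}{Y}$
$I = \frac{64}{9}$ ($I = \left(-4 + \frac{4}{3}\right)^{2} = \left(- \frac{8}{3}\right)^{2} = \frac{64}{9} \approx 7.1111$)
$\frac{1}{G{\left(8 \right)} + \left(201 + \left(31 + I\right)^{2}\right)} = \frac{1}{92 + \left(201 + \left(31 + \frac{64}{9}\right)^{2}\right)} = \frac{1}{92 + \left(201 + \left(\frac{343}{9}\right)^{2}\right)} = \frac{1}{92 + \left(201 + \frac{117649}{81}\right)} = \frac{1}{92 + \frac{133930}{81}} = \frac{1}{\frac{141382}{81}} = \frac{81}{141382}$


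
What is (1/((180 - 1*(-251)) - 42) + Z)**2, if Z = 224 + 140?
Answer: 20049710409/151321 ≈ 1.3250e+5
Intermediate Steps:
Z = 364
(1/((180 - 1*(-251)) - 42) + Z)**2 = (1/((180 - 1*(-251)) - 42) + 364)**2 = (1/((180 + 251) - 42) + 364)**2 = (1/(431 - 42) + 364)**2 = (1/389 + 364)**2 = (141597/389)**2 = 20049710409/151321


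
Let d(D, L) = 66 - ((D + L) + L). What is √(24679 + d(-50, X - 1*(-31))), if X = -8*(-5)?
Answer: √24653 ≈ 157.01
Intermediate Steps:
X = 40
d(D, L) = 66 - D - 2*L (d(D, L) = 66 - (D + 2*L) = 66 + (-D - 2*L) = 66 - D - 2*L)
√(24679 + d(-50, X - 1*(-31))) = √(24679 + (66 - 1*(-50) - 2*(40 - 1*(-31)))) = √(24679 + (66 + 50 - 2*(40 + 31))) = √(24679 + (66 + 50 - 2*71)) = √(24679 + (66 + 50 - 142)) = √(24679 - 26) = √24653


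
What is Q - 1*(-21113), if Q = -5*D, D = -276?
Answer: 22493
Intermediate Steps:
Q = 1380 (Q = -5*(-276) = 1380)
Q - 1*(-21113) = 1380 - 1*(-21113) = 1380 + 21113 = 22493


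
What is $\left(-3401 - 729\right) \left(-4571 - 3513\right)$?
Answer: $33386920$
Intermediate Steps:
$\left(-3401 - 729\right) \left(-4571 - 3513\right) = \left(-4130\right) \left(-8084\right) = 33386920$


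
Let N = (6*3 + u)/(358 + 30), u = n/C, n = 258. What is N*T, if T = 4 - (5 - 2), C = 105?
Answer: 179/3395 ≈ 0.052725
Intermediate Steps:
u = 86/35 (u = 258/105 = 258*(1/105) = 86/35 ≈ 2.4571)
T = 1 (T = 4 - 1*3 = 4 - 3 = 1)
N = 179/3395 (N = (6*3 + 86/35)/(358 + 30) = (18 + 86/35)/388 = (716/35)*(1/388) = 179/3395 ≈ 0.052725)
N*T = (179/3395)*1 = 179/3395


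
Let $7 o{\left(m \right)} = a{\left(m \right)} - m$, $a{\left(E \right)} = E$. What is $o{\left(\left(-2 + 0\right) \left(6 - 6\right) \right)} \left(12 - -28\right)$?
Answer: $0$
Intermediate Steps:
$o{\left(m \right)} = 0$ ($o{\left(m \right)} = \frac{m - m}{7} = \frac{1}{7} \cdot 0 = 0$)
$o{\left(\left(-2 + 0\right) \left(6 - 6\right) \right)} \left(12 - -28\right) = 0 \left(12 - -28\right) = 0 \left(12 + 28\right) = 0 \cdot 40 = 0$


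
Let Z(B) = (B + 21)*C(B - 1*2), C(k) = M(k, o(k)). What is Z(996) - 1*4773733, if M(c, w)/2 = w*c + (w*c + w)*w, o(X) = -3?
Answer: 7375349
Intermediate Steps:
M(c, w) = 2*c*w + 2*w*(w + c*w) (M(c, w) = 2*(w*c + (w*c + w)*w) = 2*(c*w + (c*w + w)*w) = 2*(c*w + (w + c*w)*w) = 2*(c*w + w*(w + c*w)) = 2*c*w + 2*w*(w + c*w))
C(k) = 18 + 12*k (C(k) = 2*(-3)*(k - 3 + k*(-3)) = 2*(-3)*(k - 3 - 3*k) = 2*(-3)*(-3 - 2*k) = 18 + 12*k)
Z(B) = (-6 + 12*B)*(21 + B) (Z(B) = (B + 21)*(18 + 12*(B - 1*2)) = (21 + B)*(18 + 12*(B - 2)) = (21 + B)*(18 + 12*(-2 + B)) = (21 + B)*(18 + (-24 + 12*B)) = (21 + B)*(-6 + 12*B) = (-6 + 12*B)*(21 + B))
Z(996) - 1*4773733 = (-126 + 12*996² + 246*996) - 1*4773733 = (-126 + 12*992016 + 245016) - 4773733 = (-126 + 11904192 + 245016) - 4773733 = 12149082 - 4773733 = 7375349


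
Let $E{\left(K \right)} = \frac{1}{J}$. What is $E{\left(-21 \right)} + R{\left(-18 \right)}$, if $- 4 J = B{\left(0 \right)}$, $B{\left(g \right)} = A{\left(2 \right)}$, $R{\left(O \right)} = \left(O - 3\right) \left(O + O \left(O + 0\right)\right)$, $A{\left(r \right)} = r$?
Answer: $-6428$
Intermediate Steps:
$R{\left(O \right)} = \left(-3 + O\right) \left(O + O^{2}\right)$ ($R{\left(O \right)} = \left(-3 + O\right) \left(O + O O\right) = \left(-3 + O\right) \left(O + O^{2}\right)$)
$B{\left(g \right)} = 2$
$J = - \frac{1}{2}$ ($J = \left(- \frac{1}{4}\right) 2 = - \frac{1}{2} \approx -0.5$)
$E{\left(K \right)} = -2$ ($E{\left(K \right)} = \frac{1}{- \frac{1}{2}} = -2$)
$E{\left(-21 \right)} + R{\left(-18 \right)} = -2 - 18 \left(-3 + \left(-18\right)^{2} - -36\right) = -2 - 18 \left(-3 + 324 + 36\right) = -2 - 6426 = -6428$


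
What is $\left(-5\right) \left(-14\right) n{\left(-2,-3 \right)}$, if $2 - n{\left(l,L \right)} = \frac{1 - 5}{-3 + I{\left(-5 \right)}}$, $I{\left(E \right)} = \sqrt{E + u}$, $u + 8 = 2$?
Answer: $98 - 14 i \sqrt{11} \approx 98.0 - 46.433 i$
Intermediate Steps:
$u = -6$ ($u = -8 + 2 = -6$)
$I{\left(E \right)} = \sqrt{-6 + E}$ ($I{\left(E \right)} = \sqrt{E - 6} = \sqrt{-6 + E}$)
$n{\left(l,L \right)} = 2 + \frac{4}{-3 + i \sqrt{11}}$ ($n{\left(l,L \right)} = 2 - \frac{1 - 5}{-3 + \sqrt{-6 - 5}} = 2 - - \frac{4}{-3 + \sqrt{-11}} = 2 - - \frac{4}{-3 + i \sqrt{11}} = 2 + \frac{4}{-3 + i \sqrt{11}}$)
$\left(-5\right) \left(-14\right) n{\left(-2,-3 \right)} = \left(-5\right) \left(-14\right) \left(\frac{7}{5} - \frac{i \sqrt{11}}{5}\right) = 70 \left(\frac{7}{5} - \frac{i \sqrt{11}}{5}\right) = 98 - 14 i \sqrt{11}$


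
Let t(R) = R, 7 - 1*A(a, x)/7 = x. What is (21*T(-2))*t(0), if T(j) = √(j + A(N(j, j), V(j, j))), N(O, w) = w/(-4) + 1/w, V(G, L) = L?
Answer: 0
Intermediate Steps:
N(O, w) = 1/w - w/4 (N(O, w) = w*(-¼) + 1/w = -w/4 + 1/w = 1/w - w/4)
A(a, x) = 49 - 7*x
T(j) = √(49 - 6*j) (T(j) = √(j + (49 - 7*j)) = √(49 - 6*j))
(21*T(-2))*t(0) = (21*√(49 - 6*(-2)))*0 = (21*√(49 + 12))*0 = (21*√61)*0 = 0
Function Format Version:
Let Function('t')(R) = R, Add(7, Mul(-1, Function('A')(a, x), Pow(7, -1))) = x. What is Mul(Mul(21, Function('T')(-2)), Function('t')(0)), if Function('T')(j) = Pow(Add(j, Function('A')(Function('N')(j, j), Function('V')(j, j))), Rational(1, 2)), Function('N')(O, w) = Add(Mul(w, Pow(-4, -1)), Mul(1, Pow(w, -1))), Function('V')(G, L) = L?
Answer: 0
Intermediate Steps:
Function('N')(O, w) = Add(Pow(w, -1), Mul(Rational(-1, 4), w)) (Function('N')(O, w) = Add(Mul(w, Rational(-1, 4)), Pow(w, -1)) = Add(Mul(Rational(-1, 4), w), Pow(w, -1)) = Add(Pow(w, -1), Mul(Rational(-1, 4), w)))
Function('A')(a, x) = Add(49, Mul(-7, x))
Function('T')(j) = Pow(Add(49, Mul(-6, j)), Rational(1, 2)) (Function('T')(j) = Pow(Add(j, Add(49, Mul(-7, j))), Rational(1, 2)) = Pow(Add(49, Mul(-6, j)), Rational(1, 2)))
Mul(Mul(21, Function('T')(-2)), Function('t')(0)) = Mul(Mul(21, Pow(Add(49, Mul(-6, -2)), Rational(1, 2))), 0) = Mul(Mul(21, Pow(Add(49, 12), Rational(1, 2))), 0) = Mul(Mul(21, Pow(61, Rational(1, 2))), 0) = 0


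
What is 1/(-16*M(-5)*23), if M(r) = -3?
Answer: 1/1104 ≈ 0.00090580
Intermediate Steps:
1/(-16*M(-5)*23) = 1/(-16*(-3)*23) = 1/(48*23) = 1/1104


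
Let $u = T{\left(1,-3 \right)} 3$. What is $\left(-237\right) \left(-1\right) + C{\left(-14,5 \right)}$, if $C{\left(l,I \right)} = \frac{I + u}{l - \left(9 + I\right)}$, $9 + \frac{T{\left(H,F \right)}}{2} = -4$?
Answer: $\frac{6709}{28} \approx 239.61$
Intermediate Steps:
$T{\left(H,F \right)} = -26$ ($T{\left(H,F \right)} = -18 + 2 \left(-4\right) = -18 - 8 = -26$)
$u = -78$ ($u = \left(-26\right) 3 = -78$)
$C{\left(l,I \right)} = \frac{-78 + I}{-9 + l - I}$ ($C{\left(l,I \right)} = \frac{I - 78}{l - \left(9 + I\right)} = \frac{-78 + I}{-9 + l - I}$)
$\left(-237\right) \left(-1\right) + C{\left(-14,5 \right)} = \left(-237\right) \left(-1\right) + \frac{78 - 5}{9 + 5 - -14} = 237 + \frac{78 - 5}{9 + 5 + 14} = 237 + \frac{1}{28} \cdot 73 = 237 + \frac{73}{28} = \frac{6709}{28}$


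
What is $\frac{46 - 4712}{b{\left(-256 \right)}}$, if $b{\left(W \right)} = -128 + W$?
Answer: $\frac{2333}{192} \approx 12.151$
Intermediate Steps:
$\frac{46 - 4712}{b{\left(-256 \right)}} = \frac{46 - 4712}{-128 - 256} = \frac{46 - 4712}{-384} = \left(-4666\right) \left(- \frac{1}{384}\right) = \frac{2333}{192}$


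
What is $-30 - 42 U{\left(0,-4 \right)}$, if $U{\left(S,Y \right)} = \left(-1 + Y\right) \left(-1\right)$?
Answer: $-240$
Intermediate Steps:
$U{\left(S,Y \right)} = 1 - Y$
$-30 - 42 U{\left(0,-4 \right)} = -30 - 42 \left(1 - -4\right) = -30 - 42 \left(1 + 4\right) = -30 - 210 = -240$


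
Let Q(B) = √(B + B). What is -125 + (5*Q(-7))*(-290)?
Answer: -125 - 1450*I*√14 ≈ -125.0 - 5425.4*I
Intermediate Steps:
Q(B) = √2*√B (Q(B) = √(2*B) = √2*√B)
-125 + (5*Q(-7))*(-290) = -125 + (5*(√2*√(-7)))*(-290) = -125 + (5*(√2*(I*√7)))*(-290) = -125 + (5*(I*√14))*(-290) = -125 + (5*I*√14)*(-290) = -125 - 1450*I*√14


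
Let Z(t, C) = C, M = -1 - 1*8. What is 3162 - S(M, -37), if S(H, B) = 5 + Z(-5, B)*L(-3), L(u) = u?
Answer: 3046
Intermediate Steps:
M = -9 (M = -1 - 8 = -9)
S(H, B) = 5 - 3*B (S(H, B) = 5 + B*(-3) = 5 - 3*B)
3162 - S(M, -37) = 3162 - (5 - 3*(-37)) = 3162 - (5 + 111) = 3162 - 1*116 = 3162 - 116 = 3046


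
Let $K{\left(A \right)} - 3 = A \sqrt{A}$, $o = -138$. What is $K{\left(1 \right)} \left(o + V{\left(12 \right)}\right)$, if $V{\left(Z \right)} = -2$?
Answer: $-560$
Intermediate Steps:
$K{\left(A \right)} = 3 + A^{\frac{3}{2}}$ ($K{\left(A \right)} = 3 + A \sqrt{A} = 3 + A^{\frac{3}{2}}$)
$K{\left(1 \right)} \left(o + V{\left(12 \right)}\right) = \left(3 + 1^{\frac{3}{2}}\right) \left(-138 - 2\right) = \left(3 + 1\right) \left(-140\right) = 4 \left(-140\right) = -560$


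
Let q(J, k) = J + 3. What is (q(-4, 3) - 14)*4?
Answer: -60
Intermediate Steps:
q(J, k) = 3 + J
(q(-4, 3) - 14)*4 = ((3 - 4) - 14)*4 = (-1 - 14)*4 = -15*4 = -60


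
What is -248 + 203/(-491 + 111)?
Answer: -94443/380 ≈ -248.53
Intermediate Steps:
-248 + 203/(-491 + 111) = -248 + 203/(-380) = -248 - 1/380*203 = -248 - 203/380 = -94443/380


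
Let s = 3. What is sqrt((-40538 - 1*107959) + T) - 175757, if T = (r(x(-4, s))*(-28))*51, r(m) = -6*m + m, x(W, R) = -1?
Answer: -175757 + 3*I*sqrt(17293) ≈ -1.7576e+5 + 394.51*I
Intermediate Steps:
r(m) = -5*m
T = -7140 (T = (-5*(-1)*(-28))*51 = (5*(-28))*51 = -140*51 = -7140)
sqrt((-40538 - 1*107959) + T) - 175757 = sqrt((-40538 - 1*107959) - 7140) - 175757 = sqrt((-40538 - 107959) - 7140) - 175757 = sqrt(-148497 - 7140) - 175757 = sqrt(-155637) - 175757 = 3*I*sqrt(17293) - 175757 = -175757 + 3*I*sqrt(17293)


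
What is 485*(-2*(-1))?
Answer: 970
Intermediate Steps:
485*(-2*(-1)) = 485*2 = 970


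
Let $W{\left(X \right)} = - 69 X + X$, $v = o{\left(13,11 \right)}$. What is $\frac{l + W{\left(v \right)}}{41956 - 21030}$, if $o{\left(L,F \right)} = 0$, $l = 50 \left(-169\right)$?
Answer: $- \frac{4225}{10463} \approx -0.4038$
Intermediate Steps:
$l = -8450$
$v = 0$
$W{\left(X \right)} = - 68 X$
$\frac{l + W{\left(v \right)}}{41956 - 21030} = \frac{-8450 - 0}{41956 - 21030} = \frac{-8450 + 0}{41956 - 21030} = - \frac{8450}{20926} = \left(-8450\right) \frac{1}{20926} = - \frac{4225}{10463}$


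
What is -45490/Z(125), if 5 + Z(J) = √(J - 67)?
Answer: -227450/33 - 45490*√58/33 ≈ -17391.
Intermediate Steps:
Z(J) = -5 + √(-67 + J) (Z(J) = -5 + √(J - 67) = -5 + √(-67 + J))
-45490/Z(125) = -45490/(-5 + √(-67 + 125)) = -45490/(-5 + √58)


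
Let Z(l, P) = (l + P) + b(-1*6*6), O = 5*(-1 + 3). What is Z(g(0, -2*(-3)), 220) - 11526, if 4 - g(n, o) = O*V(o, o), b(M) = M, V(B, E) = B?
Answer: -11398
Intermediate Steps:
O = 10 (O = 5*2 = 10)
g(n, o) = 4 - 10*o
Z(l, P) = -36 + P + l (Z(l, P) = (l + P) - 1*6*6 = (P + l) - 6*6 = (P + l) - 36 = -36 + P + l)
Z(g(0, -2*(-3)), 220) - 11526 = (-36 + 220 + (4 - (-20)*(-3))) - 11526 = (-36 + 220 + (4 - 10*6)) - 11526 = (-36 + 220 + (4 - 60)) - 11526 = (-36 + 220 - 56) - 11526 = 128 - 11526 = -11398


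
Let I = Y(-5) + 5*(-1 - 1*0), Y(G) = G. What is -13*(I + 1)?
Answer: 117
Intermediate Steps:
I = -10 (I = -5 + 5*(-1 - 1*0) = -5 + 5*(-1 + 0) = -5 + 5*(-1) = -5 - 5 = -10)
-13*(I + 1) = -13*(-10 + 1) = -13*(-9) = 117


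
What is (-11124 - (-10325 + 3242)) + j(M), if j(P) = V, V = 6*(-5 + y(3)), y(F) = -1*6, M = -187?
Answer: -4107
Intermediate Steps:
y(F) = -6
V = -66 (V = 6*(-5 - 6) = 6*(-11) = -66)
j(P) = -66
(-11124 - (-10325 + 3242)) + j(M) = (-11124 - (-10325 + 3242)) - 66 = (-11124 - 1*(-7083)) - 66 = (-11124 + 7083) - 66 = -4041 - 66 = -4107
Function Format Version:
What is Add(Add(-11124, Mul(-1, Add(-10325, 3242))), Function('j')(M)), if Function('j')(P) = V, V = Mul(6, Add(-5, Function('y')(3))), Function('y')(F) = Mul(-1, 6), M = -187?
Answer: -4107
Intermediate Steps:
Function('y')(F) = -6
V = -66 (V = Mul(6, Add(-5, -6)) = Mul(6, -11) = -66)
Function('j')(P) = -66
Add(Add(-11124, Mul(-1, Add(-10325, 3242))), Function('j')(M)) = Add(Add(-11124, Mul(-1, Add(-10325, 3242))), -66) = Add(Add(-11124, Mul(-1, -7083)), -66) = Add(Add(-11124, 7083), -66) = Add(-4041, -66) = -4107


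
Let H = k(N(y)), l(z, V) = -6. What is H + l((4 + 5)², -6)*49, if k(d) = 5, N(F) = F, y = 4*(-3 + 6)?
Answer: -289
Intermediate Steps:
y = 12 (y = 4*3 = 12)
H = 5
H + l((4 + 5)², -6)*49 = 5 - 6*49 = 5 - 294 = -289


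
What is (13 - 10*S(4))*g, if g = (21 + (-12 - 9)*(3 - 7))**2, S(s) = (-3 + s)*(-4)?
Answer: 584325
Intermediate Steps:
S(s) = 12 - 4*s
g = 11025 (g = (21 - 21*(-4))**2 = (21 + 84)**2 = 105**2 = 11025)
(13 - 10*S(4))*g = (13 - 10*(12 - 4*4))*11025 = (13 - 10*(12 - 16))*11025 = (13 - 10*(-4))*11025 = (13 + 40)*11025 = 53*11025 = 584325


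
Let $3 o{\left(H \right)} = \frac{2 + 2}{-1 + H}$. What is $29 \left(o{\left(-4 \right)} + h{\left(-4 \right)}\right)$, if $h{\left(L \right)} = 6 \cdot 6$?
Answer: $\frac{15544}{15} \approx 1036.3$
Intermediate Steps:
$o{\left(H \right)} = \frac{4}{3 \left(-1 + H\right)}$ ($o{\left(H \right)} = \frac{\left(2 + 2\right) \frac{1}{-1 + H}}{3} = \frac{4 \frac{1}{-1 + H}}{3} = \frac{4}{3 \left(-1 + H\right)}$)
$h{\left(L \right)} = 36$
$29 \left(o{\left(-4 \right)} + h{\left(-4 \right)}\right) = 29 \left(\frac{4}{3 \left(-1 - 4\right)} + 36\right) = 29 \left(\frac{4}{3 \left(-5\right)} + 36\right) = 29 \left(\frac{4}{3} \left(- \frac{1}{5}\right) + 36\right) = 29 \left(- \frac{4}{15} + 36\right) = 29 \cdot \frac{536}{15} = \frac{15544}{15}$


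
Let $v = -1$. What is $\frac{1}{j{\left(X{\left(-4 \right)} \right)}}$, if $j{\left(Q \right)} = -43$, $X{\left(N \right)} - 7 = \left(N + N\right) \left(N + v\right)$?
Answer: $- \frac{1}{43} \approx -0.023256$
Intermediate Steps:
$X{\left(N \right)} = 7 + 2 N \left(-1 + N\right)$ ($X{\left(N \right)} = 7 + \left(N + N\right) \left(N - 1\right) = 7 + 2 N \left(-1 + N\right)$)
$\frac{1}{j{\left(X{\left(-4 \right)} \right)}} = \frac{1}{-43} = - \frac{1}{43}$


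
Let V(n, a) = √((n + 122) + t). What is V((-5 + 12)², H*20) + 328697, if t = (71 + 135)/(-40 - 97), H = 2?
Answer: 328697 + √3181277/137 ≈ 3.2871e+5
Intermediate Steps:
t = -206/137 (t = 206/(-137) = 206*(-1/137) = -206/137 ≈ -1.5036)
V(n, a) = √(16508/137 + n) (V(n, a) = √((n + 122) - 206/137) = √((122 + n) - 206/137) = √(16508/137 + n))
V((-5 + 12)², H*20) + 328697 = √(2261596 + 18769*(-5 + 12)²)/137 + 328697 = √(2261596 + 18769*7²)/137 + 328697 = √(2261596 + 18769*49)/137 + 328697 = √(2261596 + 919681)/137 + 328697 = √3181277/137 + 328697 = 328697 + √3181277/137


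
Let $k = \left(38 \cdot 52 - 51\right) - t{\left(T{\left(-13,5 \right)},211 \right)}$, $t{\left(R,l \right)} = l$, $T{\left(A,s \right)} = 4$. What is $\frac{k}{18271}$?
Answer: $\frac{1714}{18271} \approx 0.09381$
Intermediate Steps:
$k = 1714$ ($k = \left(38 \cdot 52 - 51\right) - 211 = \left(1976 - 51\right) - 211 = 1925 - 211 = 1714$)
$\frac{k}{18271} = \frac{1714}{18271}$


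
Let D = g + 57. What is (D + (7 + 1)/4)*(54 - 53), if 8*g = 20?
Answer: 123/2 ≈ 61.500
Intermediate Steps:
g = 5/2 (g = (⅛)*20 = 5/2 ≈ 2.5000)
D = 119/2 (D = 5/2 + 57 = 119/2 ≈ 59.500)
(D + (7 + 1)/4)*(54 - 53) = (119/2 + (7 + 1)/4)*(54 - 53) = (119/2 + (¼)*8)*1 = (119/2 + 2)*1 = (123/2)*1 = 123/2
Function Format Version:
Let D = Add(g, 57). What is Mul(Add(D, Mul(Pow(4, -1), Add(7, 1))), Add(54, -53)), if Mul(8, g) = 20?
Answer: Rational(123, 2) ≈ 61.500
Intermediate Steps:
g = Rational(5, 2) (g = Mul(Rational(1, 8), 20) = Rational(5, 2) ≈ 2.5000)
D = Rational(119, 2) (D = Add(Rational(5, 2), 57) = Rational(119, 2) ≈ 59.500)
Mul(Add(D, Mul(Pow(4, -1), Add(7, 1))), Add(54, -53)) = Mul(Add(Rational(119, 2), Mul(Pow(4, -1), Add(7, 1))), Add(54, -53)) = Mul(Add(Rational(119, 2), Mul(Rational(1, 4), 8)), 1) = Mul(Add(Rational(119, 2), 2), 1) = Mul(Rational(123, 2), 1) = Rational(123, 2)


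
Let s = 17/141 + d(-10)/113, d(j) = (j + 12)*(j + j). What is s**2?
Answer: 13830961/253860489 ≈ 0.054483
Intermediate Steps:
d(j) = 2*j*(12 + j) (d(j) = (12 + j)*(2*j) = 2*j*(12 + j))
s = -3719/15933 (s = 17/141 + (2*(-10)*(12 - 10))/113 = 17*(1/141) + (2*(-10)*2)*(1/113) = 17/141 - 40*1/113 = 17/141 - 40/113 = -3719/15933 ≈ -0.23341)
s**2 = (-3719/15933)**2 = 13830961/253860489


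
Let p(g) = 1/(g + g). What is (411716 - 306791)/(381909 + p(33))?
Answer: 1385010/5041199 ≈ 0.27474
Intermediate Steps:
p(g) = 1/(2*g)
(411716 - 306791)/(381909 + p(33)) = (411716 - 306791)/(381909 + (½)/33) = 104925/(381909 + (½)*(1/33)) = 104925/(381909 + 1/66) = 104925/(25205995/66) = 104925*(66/25205995) = 1385010/5041199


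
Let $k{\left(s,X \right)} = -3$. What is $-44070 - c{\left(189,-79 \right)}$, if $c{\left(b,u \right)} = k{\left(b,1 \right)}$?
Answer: $-44067$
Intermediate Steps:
$c{\left(b,u \right)} = -3$
$-44070 - c{\left(189,-79 \right)} = -44070 - -3 = -44070 + 3 = -44067$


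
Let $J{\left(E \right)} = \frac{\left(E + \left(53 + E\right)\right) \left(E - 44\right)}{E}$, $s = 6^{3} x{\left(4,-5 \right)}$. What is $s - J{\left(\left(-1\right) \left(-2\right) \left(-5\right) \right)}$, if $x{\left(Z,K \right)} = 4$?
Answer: $\frac{3429}{5} \approx 685.8$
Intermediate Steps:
$s = 864$ ($s = 6^{3} \cdot 4 = 216 \cdot 4 = 864$)
$J{\left(E \right)} = \frac{\left(-44 + E\right) \left(53 + 2 E\right)}{E}$ ($J{\left(E \right)} = \frac{\left(53 + 2 E\right) \left(-44 + E\right)}{E} = \frac{\left(-44 + E\right) \left(53 + 2 E\right)}{E}$)
$s - J{\left(\left(-1\right) \left(-2\right) \left(-5\right) \right)} = 864 - \left(-35 - \frac{2332}{\left(-1\right) \left(-2\right) \left(-5\right)} + 2 \left(-1\right) \left(-2\right) \left(-5\right)\right) = 864 - \left(-35 - \frac{2332}{2 \left(-5\right)} + 2 \cdot 2 \left(-5\right)\right) = 864 - \left(-35 - \frac{2332}{-10} + 2 \left(-10\right)\right) = 864 - \left(-35 - - \frac{1166}{5} - 20\right) = 864 - \left(-35 + \frac{1166}{5} - 20\right) = 864 - \frac{891}{5} = \frac{3429}{5}$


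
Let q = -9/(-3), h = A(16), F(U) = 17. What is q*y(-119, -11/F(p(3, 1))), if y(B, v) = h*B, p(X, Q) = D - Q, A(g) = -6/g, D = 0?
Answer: 1071/8 ≈ 133.88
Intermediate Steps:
p(X, Q) = -Q (p(X, Q) = 0 - Q = -Q)
h = -3/8 (h = -6/16 = -6*1/16 = -3/8 ≈ -0.37500)
y(B, v) = -3*B/8
q = 3 (q = -9*(-⅓) = 3)
q*y(-119, -11/F(p(3, 1))) = 3*(-3/8*(-119)) = 3*(357/8) = 1071/8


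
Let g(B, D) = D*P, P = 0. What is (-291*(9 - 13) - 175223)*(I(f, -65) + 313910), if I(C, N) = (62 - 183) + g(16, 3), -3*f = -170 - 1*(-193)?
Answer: -54617799551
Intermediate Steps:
g(B, D) = 0 (g(B, D) = D*0 = 0)
f = -23/3 (f = -(-170 - 1*(-193))/3 = -(-170 + 193)/3 = -1/3*23 = -23/3 ≈ -7.6667)
I(C, N) = -121 (I(C, N) = (62 - 183) + 0 = -121 + 0 = -121)
(-291*(9 - 13) - 175223)*(I(f, -65) + 313910) = (-291*(9 - 13) - 175223)*(-121 + 313910) = (-291*(-4) - 175223)*313789 = (1164 - 175223)*313789 = -174059*313789 = -54617799551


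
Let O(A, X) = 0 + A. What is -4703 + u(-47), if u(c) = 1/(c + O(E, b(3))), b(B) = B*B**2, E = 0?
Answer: -221042/47 ≈ -4703.0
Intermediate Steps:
b(B) = B**3
O(A, X) = A
u(c) = 1/c (u(c) = 1/(c + 0) = 1/c)
-4703 + u(-47) = -4703 + 1/(-47) = -4703 - 1/47 = -221042/47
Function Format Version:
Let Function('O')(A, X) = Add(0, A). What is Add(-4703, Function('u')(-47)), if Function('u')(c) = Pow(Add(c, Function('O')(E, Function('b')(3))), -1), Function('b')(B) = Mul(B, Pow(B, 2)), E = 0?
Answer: Rational(-221042, 47) ≈ -4703.0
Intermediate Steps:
Function('b')(B) = Pow(B, 3)
Function('O')(A, X) = A
Function('u')(c) = Pow(c, -1) (Function('u')(c) = Pow(Add(c, 0), -1) = Pow(c, -1))
Add(-4703, Function('u')(-47)) = Add(-4703, Pow(-47, -1)) = Add(-4703, Rational(-1, 47)) = Rational(-221042, 47)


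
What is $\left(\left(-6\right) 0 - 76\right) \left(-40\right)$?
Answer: $3040$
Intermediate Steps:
$\left(\left(-6\right) 0 - 76\right) \left(-40\right) = \left(0 - 76\right) \left(-40\right) = \left(-76\right) \left(-40\right) = 3040$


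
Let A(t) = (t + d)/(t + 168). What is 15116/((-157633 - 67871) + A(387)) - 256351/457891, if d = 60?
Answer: -11974948211801/19102338406081 ≈ -0.62688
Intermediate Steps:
A(t) = (60 + t)/(168 + t) (A(t) = (t + 60)/(t + 168) = (60 + t)/(168 + t))
15116/((-157633 - 67871) + A(387)) - 256351/457891 = 15116/((-157633 - 67871) + (60 + 387)/(168 + 387)) - 256351/457891 = 15116/(-225504 + 447/555) - 256351*1/457891 = 15116/(-225504 + (1/555)*447) - 256351/457891 = 15116/(-225504 + 149/185) - 256351/457891 = 15116/(-41718091/185) - 256351/457891 = 15116*(-185/41718091) - 256351/457891 = -2796460/41718091 - 256351/457891 = -11974948211801/19102338406081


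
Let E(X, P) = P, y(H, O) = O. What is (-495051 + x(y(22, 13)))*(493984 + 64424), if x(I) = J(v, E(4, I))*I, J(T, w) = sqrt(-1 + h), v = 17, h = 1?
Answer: -276440438808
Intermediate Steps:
J(T, w) = 0 (J(T, w) = sqrt(-1 + 1) = sqrt(0) = 0)
x(I) = 0 (x(I) = 0*I = 0)
(-495051 + x(y(22, 13)))*(493984 + 64424) = (-495051 + 0)*(493984 + 64424) = -495051*558408 = -276440438808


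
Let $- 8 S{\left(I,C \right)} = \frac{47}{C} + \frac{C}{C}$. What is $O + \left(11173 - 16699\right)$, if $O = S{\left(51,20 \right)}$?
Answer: $- \frac{884227}{160} \approx -5526.4$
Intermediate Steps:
$S{\left(I,C \right)} = - \frac{1}{8} - \frac{47}{8 C}$ ($S{\left(I,C \right)} = - \frac{\frac{47}{C} + \frac{C}{C}}{8} = - \frac{\frac{47}{C} + 1}{8} = - \frac{1 + \frac{47}{C}}{8} = - \frac{1}{8} - \frac{47}{8 C}$)
$O = - \frac{67}{160}$ ($O = \frac{-47 - 20}{8 \cdot 20} = \frac{1}{8} \cdot \frac{1}{20} \left(-47 - 20\right) = \frac{1}{8} \cdot \frac{1}{20} \left(-67\right) = - \frac{67}{160} \approx -0.41875$)
$O + \left(11173 - 16699\right) = - \frac{67}{160} + \left(11173 - 16699\right) = - \frac{67}{160} - 5526 = - \frac{884227}{160}$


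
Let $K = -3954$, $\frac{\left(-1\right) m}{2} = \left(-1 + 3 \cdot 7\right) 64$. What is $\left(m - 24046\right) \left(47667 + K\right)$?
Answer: $-1163028078$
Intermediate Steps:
$m = -2560$ ($m = - 2 \left(-1 + 3 \cdot 7\right) 64 = - 2 \left(-1 + 21\right) 64 = - 2 \cdot 20 \cdot 64 = \left(-2\right) 1280 = -2560$)
$\left(m - 24046\right) \left(47667 + K\right) = \left(-2560 - 24046\right) \left(47667 - 3954\right) = \left(-26606\right) 43713 = -1163028078$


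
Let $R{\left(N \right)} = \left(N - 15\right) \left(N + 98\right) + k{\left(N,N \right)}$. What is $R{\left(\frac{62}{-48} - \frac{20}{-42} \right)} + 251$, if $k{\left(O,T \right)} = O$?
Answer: $- \frac{36319631}{28224} \approx -1286.8$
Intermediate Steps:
$R{\left(N \right)} = N + \left(-15 + N\right) \left(98 + N\right)$ ($R{\left(N \right)} = \left(N - 15\right) \left(N + 98\right) + N = \left(-15 + N\right) \left(98 + N\right) + N = N + \left(-15 + N\right) \left(98 + N\right)$)
$R{\left(\frac{62}{-48} - \frac{20}{-42} \right)} + 251 = \left(-1470 + \left(\frac{62}{-48} - \frac{20}{-42}\right)^{2} + 84 \left(\frac{62}{-48} - \frac{20}{-42}\right)\right) + 251 = \left(-1470 + \left(62 \left(- \frac{1}{48}\right) - - \frac{10}{21}\right)^{2} + 84 \left(62 \left(- \frac{1}{48}\right) - - \frac{10}{21}\right)\right) + 251 = \left(-1470 + \left(- \frac{31}{24} + \frac{10}{21}\right)^{2} + 84 \left(- \frac{31}{24} + \frac{10}{21}\right)\right) + 251 = \left(-1470 + \left(- \frac{137}{168}\right)^{2} + 84 \left(- \frac{137}{168}\right)\right) + 251 = \left(-1470 + \frac{18769}{28224} - \frac{137}{2}\right) + 251 = - \frac{43403855}{28224} + 251 = - \frac{36319631}{28224}$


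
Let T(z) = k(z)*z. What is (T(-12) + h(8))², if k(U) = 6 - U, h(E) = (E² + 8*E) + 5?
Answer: 6889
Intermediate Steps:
h(E) = 5 + E² + 8*E
T(z) = z*(6 - z) (T(z) = (6 - z)*z = z*(6 - z))
(T(-12) + h(8))² = (-12*(6 - 1*(-12)) + (5 + 8² + 8*8))² = (-12*(6 + 12) + (5 + 64 + 64))² = (-12*18 + 133)² = (-216 + 133)² = (-83)² = 6889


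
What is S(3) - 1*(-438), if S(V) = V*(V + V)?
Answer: 456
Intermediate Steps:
S(V) = 2*V² (S(V) = V*(2*V) = 2*V²)
S(3) - 1*(-438) = 2*3² - 1*(-438) = 2*9 + 438 = 18 + 438 = 456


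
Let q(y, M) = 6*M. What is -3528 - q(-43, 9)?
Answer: -3582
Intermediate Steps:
-3528 - q(-43, 9) = -3528 - 6*9 = -3528 - 1*54 = -3528 - 54 = -3582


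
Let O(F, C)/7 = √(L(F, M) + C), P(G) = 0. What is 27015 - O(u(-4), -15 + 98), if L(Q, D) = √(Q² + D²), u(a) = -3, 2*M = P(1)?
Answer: 27015 - 7*√86 ≈ 26950.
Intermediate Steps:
M = 0 (M = (½)*0 = 0)
L(Q, D) = √(D² + Q²)
O(F, C) = 7*√(C + √(F²)) (O(F, C) = 7*√(√(0² + F²) + C) = 7*√(√(0 + F²) + C) = 7*√(√(F²) + C) = 7*√(C + √(F²)))
27015 - O(u(-4), -15 + 98) = 27015 - 7*√((-15 + 98) + √((-3)²)) = 27015 - 7*√(83 + √9) = 27015 - 7*√(83 + 3) = 27015 - 7*√86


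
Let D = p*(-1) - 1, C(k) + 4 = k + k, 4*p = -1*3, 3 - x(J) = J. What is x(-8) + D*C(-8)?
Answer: 16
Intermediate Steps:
x(J) = 3 - J
p = -3/4 (p = (-1*3)/4 = (1/4)*(-3) = -3/4 ≈ -0.75000)
C(k) = -4 + 2*k (C(k) = -4 + (k + k) = -4 + 2*k)
D = -1/4 (D = -3/4*(-1) - 1 = 3/4 - 1 = -1/4 ≈ -0.25000)
x(-8) + D*C(-8) = (3 - 1*(-8)) - (-4 + 2*(-8))/4 = (3 + 8) - (-4 - 16)/4 = 11 - 1/4*(-20) = 11 + 5 = 16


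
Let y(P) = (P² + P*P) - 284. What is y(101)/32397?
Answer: 6706/10799 ≈ 0.62098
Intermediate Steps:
y(P) = -284 + 2*P² (y(P) = (P² + P²) - 284 = 2*P² - 284 = -284 + 2*P²)
y(101)/32397 = (-284 + 2*101²)/32397 = (-284 + 2*10201)*(1/32397) = (-284 + 20402)*(1/32397) = 20118*(1/32397) = 6706/10799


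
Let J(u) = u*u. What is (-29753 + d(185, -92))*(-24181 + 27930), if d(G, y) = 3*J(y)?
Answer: -16349389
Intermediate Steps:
J(u) = u²
d(G, y) = 3*y²
(-29753 + d(185, -92))*(-24181 + 27930) = (-29753 + 3*(-92)²)*(-24181 + 27930) = (-29753 + 3*8464)*3749 = (-29753 + 25392)*3749 = -4361*3749 = -16349389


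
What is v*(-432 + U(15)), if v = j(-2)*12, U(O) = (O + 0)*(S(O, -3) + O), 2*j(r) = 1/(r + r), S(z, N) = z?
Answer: -27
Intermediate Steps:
j(r) = 1/(4*r) (j(r) = 1/(2*(r + r)) = 1/(2*((2*r))) = (1/(2*r))/2 = 1/(4*r))
U(O) = 2*O² (U(O) = (O + 0)*(O + O) = O*(2*O) = 2*O²)
v = -3/2 (v = ((¼)/(-2))*12 = ((¼)*(-½))*12 = -⅛*12 = -3/2 ≈ -1.5000)
v*(-432 + U(15)) = -3*(-432 + 2*15²)/2 = -3*(-432 + 2*225)/2 = -3*(-432 + 450)/2 = -3/2*18 = -27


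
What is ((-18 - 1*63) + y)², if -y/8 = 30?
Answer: 103041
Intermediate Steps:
y = -240 (y = -8*30 = -240)
((-18 - 1*63) + y)² = ((-18 - 1*63) - 240)² = ((-18 - 63) - 240)² = (-81 - 240)² = (-321)² = 103041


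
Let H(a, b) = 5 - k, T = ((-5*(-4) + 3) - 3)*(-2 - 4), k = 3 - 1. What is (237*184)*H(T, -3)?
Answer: 130824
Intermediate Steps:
k = 2
T = -120 (T = ((20 + 3) - 3)*(-6) = (23 - 3)*(-6) = 20*(-6) = -120)
H(a, b) = 3 (H(a, b) = 5 - 1*2 = 5 - 2 = 3)
(237*184)*H(T, -3) = (237*184)*3 = 43608*3 = 130824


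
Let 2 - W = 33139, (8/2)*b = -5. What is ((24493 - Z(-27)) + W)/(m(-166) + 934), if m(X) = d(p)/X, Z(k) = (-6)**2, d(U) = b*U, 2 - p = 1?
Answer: -5763520/620181 ≈ -9.2933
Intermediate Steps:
b = -5/4 (b = (1/4)*(-5) = -5/4 ≈ -1.2500)
p = 1 (p = 2 - 1*1 = 2 - 1 = 1)
d(U) = -5*U/4
Z(k) = 36
W = -33137 (W = 2 - 1*33139 = 2 - 33139 = -33137)
m(X) = -5/(4*X) (m(X) = (-5/4*1)/X = -5/(4*X))
((24493 - Z(-27)) + W)/(m(-166) + 934) = ((24493 - 1*36) - 33137)/(-5/4/(-166) + 934) = ((24493 - 36) - 33137)/(-5/4*(-1/166) + 934) = (24457 - 33137)/(5/664 + 934) = -8680/620181/664 = -8680*664/620181 = -5763520/620181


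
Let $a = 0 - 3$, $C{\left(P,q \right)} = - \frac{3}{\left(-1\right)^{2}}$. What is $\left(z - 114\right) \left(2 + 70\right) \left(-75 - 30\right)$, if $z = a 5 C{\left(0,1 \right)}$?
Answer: $521640$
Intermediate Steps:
$C{\left(P,q \right)} = -3$ ($C{\left(P,q \right)} = - \frac{3}{1} = \left(-3\right) 1 = -3$)
$a = -3$
$z = 45$ ($z = \left(-3\right) 5 \left(-3\right) = \left(-15\right) \left(-3\right) = 45$)
$\left(z - 114\right) \left(2 + 70\right) \left(-75 - 30\right) = \left(45 - 114\right) \left(2 + 70\right) \left(-75 - 30\right) = - 69 \cdot 72 \left(-105\right) = \left(-69\right) \left(-7560\right) = 521640$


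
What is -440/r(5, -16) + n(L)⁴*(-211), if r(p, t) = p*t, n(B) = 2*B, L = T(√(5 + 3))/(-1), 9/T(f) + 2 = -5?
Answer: -44273461/4802 ≈ -9219.8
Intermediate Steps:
T(f) = -9/7 (T(f) = 9/(-2 - 5) = 9/(-7) = 9*(-⅐) = -9/7)
L = 9/7 (L = -9/7/(-1) = -9/7*(-1) = 9/7 ≈ 1.2857)
-440/r(5, -16) + n(L)⁴*(-211) = -440/(5*(-16)) + (2*(9/7))⁴*(-211) = -440/(-80) + (18/7)⁴*(-211) = -440*(-1/80) + (104976/2401)*(-211) = 11/2 - 22149936/2401 = -44273461/4802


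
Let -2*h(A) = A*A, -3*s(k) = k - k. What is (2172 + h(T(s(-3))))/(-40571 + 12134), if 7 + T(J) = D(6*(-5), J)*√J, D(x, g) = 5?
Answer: -4295/56874 ≈ -0.075518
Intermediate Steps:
s(k) = 0 (s(k) = -(k - k)/3 = -⅓*0 = 0)
T(J) = -7 + 5*√J
h(A) = -A²/2 (h(A) = -A*A/2 = -A²/2)
(2172 + h(T(s(-3))))/(-40571 + 12134) = (2172 - (-7 + 5*√0)²/2)/(-40571 + 12134) = (2172 - (-7 + 5*0)²/2)/(-28437) = (2172 - (-7 + 0)²/2)*(-1/28437) = (2172 - ½*(-7)²)*(-1/28437) = (2172 - ½*49)*(-1/28437) = (2172 - 49/2)*(-1/28437) = (4295/2)*(-1/28437) = -4295/56874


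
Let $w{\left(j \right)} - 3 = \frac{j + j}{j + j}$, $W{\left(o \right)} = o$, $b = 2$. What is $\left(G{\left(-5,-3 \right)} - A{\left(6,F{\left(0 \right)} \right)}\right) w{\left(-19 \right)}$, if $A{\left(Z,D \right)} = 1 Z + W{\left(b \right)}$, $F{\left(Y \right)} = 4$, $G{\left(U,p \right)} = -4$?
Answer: $-48$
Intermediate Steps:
$A{\left(Z,D \right)} = 2 + Z$ ($A{\left(Z,D \right)} = 1 Z + 2 = Z + 2 = 2 + Z$)
$w{\left(j \right)} = 4$ ($w{\left(j \right)} = 3 + \frac{j + j}{j + j} = 3 + \frac{2 j}{2 j} = 3 + 2 j \frac{1}{2 j} = 3 + 1 = 4$)
$\left(G{\left(-5,-3 \right)} - A{\left(6,F{\left(0 \right)} \right)}\right) w{\left(-19 \right)} = \left(-4 - \left(2 + 6\right)\right) 4 = \left(-4 - 8\right) 4 = \left(-12\right) 4 = -48$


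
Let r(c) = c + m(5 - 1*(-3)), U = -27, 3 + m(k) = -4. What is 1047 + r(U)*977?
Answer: -32171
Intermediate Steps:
m(k) = -7 (m(k) = -3 - 4 = -7)
r(c) = -7 + c (r(c) = c - 7 = -7 + c)
1047 + r(U)*977 = 1047 + (-7 - 27)*977 = 1047 - 34*977 = 1047 - 33218 = -32171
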